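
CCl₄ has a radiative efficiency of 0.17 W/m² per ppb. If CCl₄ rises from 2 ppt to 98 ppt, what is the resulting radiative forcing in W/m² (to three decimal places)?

ΔF = 0.016 W/m²

CCl₄: Δ = 98 − 2 = 96 ppt = 0.096 ppb; ΔF = 0.17 × 0.096 = 0.0163 W/m².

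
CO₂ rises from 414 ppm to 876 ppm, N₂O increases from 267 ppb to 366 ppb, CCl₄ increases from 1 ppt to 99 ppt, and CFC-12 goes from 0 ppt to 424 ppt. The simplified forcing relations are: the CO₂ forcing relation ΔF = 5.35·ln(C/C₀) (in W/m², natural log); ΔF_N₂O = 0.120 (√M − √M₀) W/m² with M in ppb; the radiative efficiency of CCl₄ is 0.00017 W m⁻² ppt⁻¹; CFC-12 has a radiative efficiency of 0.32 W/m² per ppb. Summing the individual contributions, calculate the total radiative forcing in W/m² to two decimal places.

CO₂: 5.35 × ln(876/414) = 5.35 × ln(2.11594) = 5.35 × 0.74950 = 4.0098 W/m².
N₂O: 0.120 × (√366 − √267) = 0.120 × (19.1311 − 16.3401) = 0.120 × 2.7910 = 0.3349 W/m².
CCl₄: ΔF = 0.00017 × (99 − 1) = 0.00017 × 98 = 0.0167 W/m².
CFC-12: Δ = 424 − 0 = 424 ppt = 0.424 ppb; ΔF = 0.32 × 0.424 = 0.1357 W/m².
Total ΔF = 4.0098 + 0.3349 + 0.0167 + 0.1357 = 4.4971 W/m².

ΔF = 4.50 W/m²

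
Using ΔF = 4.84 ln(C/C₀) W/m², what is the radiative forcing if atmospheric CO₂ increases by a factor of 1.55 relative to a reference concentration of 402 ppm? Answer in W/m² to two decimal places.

ΔF = 4.84 × ln(1.55) = 4.84 × 0.43825 = 2.1211 W/m².

ΔF = 2.12 W/m²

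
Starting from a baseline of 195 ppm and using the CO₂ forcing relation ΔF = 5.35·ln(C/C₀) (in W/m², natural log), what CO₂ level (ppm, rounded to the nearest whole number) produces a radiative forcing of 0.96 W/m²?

C ≈ 233 ppm

Set 5.35 ln(C/195) = 0.96, so ln(C/195) = 0.96/5.35 = 0.17944.
Then C/195 = e^0.17944 = 1.19655, giving C = 195 × 1.19655 = 233.33 ppm.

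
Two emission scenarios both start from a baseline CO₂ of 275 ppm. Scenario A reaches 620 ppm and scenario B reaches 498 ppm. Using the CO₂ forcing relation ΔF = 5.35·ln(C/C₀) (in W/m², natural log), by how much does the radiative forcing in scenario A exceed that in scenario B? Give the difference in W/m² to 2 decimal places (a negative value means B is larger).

ΔF_A = 5.35 ln(620/275) = 5.35 × 0.81295 = 4.3493 W/m².
ΔF_B = 5.35 ln(498/275) = 5.35 × 0.59383 = 3.1770 W/m².
Difference: 4.3493 − 3.1770 = 1.1723 W/m².
(Equivalently, ΔF_A − ΔF_B = 5.35 ln(620/498) = 5.35 × 0.21912 = 1.1723 W/m².)

ΔF_A − ΔF_B = 1.17 W/m²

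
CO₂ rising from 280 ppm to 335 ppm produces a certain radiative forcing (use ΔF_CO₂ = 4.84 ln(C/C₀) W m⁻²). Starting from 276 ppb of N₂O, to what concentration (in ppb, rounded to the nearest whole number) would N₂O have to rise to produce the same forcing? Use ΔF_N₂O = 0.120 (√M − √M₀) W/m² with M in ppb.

CO₂ forcing: 4.84 × ln(335/280) = 4.84 × 0.179341 = 0.86801 W/m².
Set 0.120(√M − √276) = 0.86801: √M = 0.86801/0.120 + √276 = 7.2334 + 16.6132 = 23.8466.
M = (23.8466)² = 568.66 ppb.

M ≈ 569 ppb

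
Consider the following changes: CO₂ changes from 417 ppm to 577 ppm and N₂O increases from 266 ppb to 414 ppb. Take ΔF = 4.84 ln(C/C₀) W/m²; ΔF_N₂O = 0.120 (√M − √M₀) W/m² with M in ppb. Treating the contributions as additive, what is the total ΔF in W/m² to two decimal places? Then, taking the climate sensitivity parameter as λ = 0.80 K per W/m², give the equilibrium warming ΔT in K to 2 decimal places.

ΔF = 2.06 W/m²; ΔT = 1.65 K

CO₂: 4.84 × ln(577/417) = 4.84 × ln(1.38369) = 4.84 × 0.32475 = 1.5718 W/m².
N₂O: 0.120 × (√414 − √266) = 0.120 × (20.3470 − 16.3095) = 0.120 × 4.0375 = 0.4845 W/m².
Total ΔF = 1.5718 + 0.4845 = 2.0563 W/m².
ΔT = λ ΔF = 0.80 × 2.06 = 1.6480 K.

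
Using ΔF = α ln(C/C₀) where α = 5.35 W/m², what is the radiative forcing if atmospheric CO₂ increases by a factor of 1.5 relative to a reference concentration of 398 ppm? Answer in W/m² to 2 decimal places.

Because the forcing depends only on the ratio C/C₀, the initial concentration does not enter.
ΔF = 5.35 × ln(1.5) = 5.35 × 0.40547 = 2.1693 W/m².

ΔF = 2.17 W/m²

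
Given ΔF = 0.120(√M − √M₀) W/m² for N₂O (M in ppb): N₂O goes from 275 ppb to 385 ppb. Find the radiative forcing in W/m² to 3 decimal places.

N₂O: 0.120 × (√385 − √275) = 0.120 × (19.6214 − 16.5831) = 0.120 × 3.0383 = 0.3646 W/m².

ΔF = 0.365 W/m²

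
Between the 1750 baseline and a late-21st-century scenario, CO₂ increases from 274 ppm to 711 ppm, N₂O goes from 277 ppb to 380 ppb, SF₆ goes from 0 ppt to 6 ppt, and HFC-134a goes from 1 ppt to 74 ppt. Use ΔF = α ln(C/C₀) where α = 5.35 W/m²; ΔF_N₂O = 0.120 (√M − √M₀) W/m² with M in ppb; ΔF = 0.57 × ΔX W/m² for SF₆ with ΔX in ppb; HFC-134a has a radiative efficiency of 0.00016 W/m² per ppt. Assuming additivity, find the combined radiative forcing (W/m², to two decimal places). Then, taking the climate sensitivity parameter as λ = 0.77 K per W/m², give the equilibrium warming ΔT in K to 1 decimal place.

CO₂: 5.35 × ln(711/274) = 5.35 × ln(2.59489) = 5.35 × 0.95354 = 5.1014 W/m².
N₂O: 0.120 × (√380 − √277) = 0.120 × (19.4936 − 16.6433) = 0.120 × 2.8503 = 0.3420 W/m².
SF₆: Δ = 6 − 0 = 6 ppt = 0.006 ppb; ΔF = 0.57 × 0.006 = 0.0034 W/m².
HFC-134a: ΔF = 0.00016 × (74 − 1) = 0.00016 × 73 = 0.0117 W/m².
Total ΔF = 5.1014 + 0.3420 + 0.0034 + 0.0117 = 5.4585 W/m².
ΔT = λ ΔF = 0.77 × 5.46 = 4.2042 K.

ΔF = 5.46 W/m²; ΔT = 4.2 K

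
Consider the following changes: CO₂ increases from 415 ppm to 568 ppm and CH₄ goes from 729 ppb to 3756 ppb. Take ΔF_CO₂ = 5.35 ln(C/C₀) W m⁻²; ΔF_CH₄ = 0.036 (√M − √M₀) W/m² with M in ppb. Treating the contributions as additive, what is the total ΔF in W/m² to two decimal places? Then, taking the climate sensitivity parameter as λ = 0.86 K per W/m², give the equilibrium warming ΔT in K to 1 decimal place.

ΔF = 2.91 W/m²; ΔT = 2.5 K

CO₂: 5.35 × ln(568/415) = 5.35 × ln(1.36867) = 5.35 × 0.31384 = 1.6790 W/m².
CH₄: 0.036 × (√3756 − √729) = 0.036 × (61.2862 − 27.0000) = 0.036 × 34.2862 = 1.2343 W/m².
Total ΔF = 1.6790 + 1.2343 = 2.9133 W/m².
ΔT = λ ΔF = 0.86 × 2.91 = 2.5026 K.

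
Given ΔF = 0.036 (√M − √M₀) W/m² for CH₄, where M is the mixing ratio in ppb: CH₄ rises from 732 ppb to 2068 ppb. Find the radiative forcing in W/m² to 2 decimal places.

ΔF = 0.66 W/m²

CH₄: 0.036 × (√2068 − √732) = 0.036 × (45.4753 − 27.0555) = 0.036 × 18.4198 = 0.6631 W/m².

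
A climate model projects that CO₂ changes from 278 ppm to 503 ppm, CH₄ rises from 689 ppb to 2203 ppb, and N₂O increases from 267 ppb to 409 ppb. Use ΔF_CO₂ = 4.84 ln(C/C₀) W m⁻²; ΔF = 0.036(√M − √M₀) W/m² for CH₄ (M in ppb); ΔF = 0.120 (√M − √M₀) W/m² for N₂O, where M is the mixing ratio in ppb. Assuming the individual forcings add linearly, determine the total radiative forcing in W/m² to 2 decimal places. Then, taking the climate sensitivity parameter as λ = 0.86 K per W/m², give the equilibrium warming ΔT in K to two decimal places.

ΔF = 4.08 W/m²; ΔT = 3.51 K

CO₂: 4.84 × ln(503/278) = 4.84 × ln(1.80935) = 4.84 × 0.59297 = 2.8700 W/m².
CH₄: 0.036 × (√2203 − √689) = 0.036 × (46.9361 − 26.2488) = 0.036 × 20.6873 = 0.7447 W/m².
N₂O: 0.120 × (√409 − √267) = 0.120 × (20.2237 − 16.3401) = 0.120 × 3.8836 = 0.4660 W/m².
Total ΔF = 2.8700 + 0.7447 + 0.4660 = 4.0807 W/m².
ΔT = λ ΔF = 0.86 × 4.08 = 3.5088 K.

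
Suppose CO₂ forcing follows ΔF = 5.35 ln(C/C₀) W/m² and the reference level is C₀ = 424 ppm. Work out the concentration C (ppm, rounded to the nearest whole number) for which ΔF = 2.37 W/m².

C ≈ 660 ppm

Set 5.35 ln(C/424) = 2.37, so ln(C/424) = 2.37/5.35 = 0.44299.
Then C/424 = e^0.44299 = 1.55736, giving C = 424 × 1.55736 = 660.32 ppm.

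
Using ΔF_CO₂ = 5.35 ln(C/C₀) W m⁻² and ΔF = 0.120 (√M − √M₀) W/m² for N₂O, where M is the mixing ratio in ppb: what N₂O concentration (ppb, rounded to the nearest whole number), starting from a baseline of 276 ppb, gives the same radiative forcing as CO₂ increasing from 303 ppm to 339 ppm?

CO₂ forcing: 5.35 × ln(339/303) = 5.35 × 0.112267 = 0.60063 W/m².
Set 0.120(√M − √276) = 0.60063: √M = 0.60063/0.120 + √276 = 5.0053 + 16.6132 = 21.6185.
M = (21.6185)² = 467.36 ppb.

M ≈ 467 ppb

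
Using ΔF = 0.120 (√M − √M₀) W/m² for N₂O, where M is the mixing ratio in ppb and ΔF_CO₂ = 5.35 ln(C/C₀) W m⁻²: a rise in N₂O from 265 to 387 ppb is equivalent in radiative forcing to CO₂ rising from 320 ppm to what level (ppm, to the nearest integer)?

N₂O forcing: 0.120 × (√387 − √265) = 0.120 × (19.6723 − 16.2788) = 0.120 × 3.3935 = 0.40722 W/m².
Set 5.35 ln(C/320) = 0.40722: ln(C/320) = 0.40722/5.35 = 0.07612, so C = 320 × e^0.07612 = 320 × 1.07909 = 345.31 ppm.

C ≈ 345 ppm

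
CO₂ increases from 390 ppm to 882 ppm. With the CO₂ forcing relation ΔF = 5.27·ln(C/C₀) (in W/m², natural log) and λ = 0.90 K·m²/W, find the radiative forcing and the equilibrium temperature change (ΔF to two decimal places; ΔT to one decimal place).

ΔF = 4.30 W/m²; ΔT = 3.9 K

CO₂: 5.27 × ln(882/390) = 5.27 × ln(2.26154) = 5.27 × 0.81605 = 4.3006 W/m².
ΔT = λ ΔF = 0.90 × 4.30 = 3.8700 K.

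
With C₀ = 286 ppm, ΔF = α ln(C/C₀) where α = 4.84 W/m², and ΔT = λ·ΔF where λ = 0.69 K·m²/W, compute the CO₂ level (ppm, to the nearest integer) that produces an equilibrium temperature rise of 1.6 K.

C ≈ 462 ppm

Required forcing: ΔF = ΔT/λ = 1.6/0.69 = 2.3188 W/m².
Then ln(C/286) = ΔF/4.84 = 2.3188/4.84 = 0.47909.
So C = 286 × e^0.47909 = 286 × 1.61460 = 461.78 ppm.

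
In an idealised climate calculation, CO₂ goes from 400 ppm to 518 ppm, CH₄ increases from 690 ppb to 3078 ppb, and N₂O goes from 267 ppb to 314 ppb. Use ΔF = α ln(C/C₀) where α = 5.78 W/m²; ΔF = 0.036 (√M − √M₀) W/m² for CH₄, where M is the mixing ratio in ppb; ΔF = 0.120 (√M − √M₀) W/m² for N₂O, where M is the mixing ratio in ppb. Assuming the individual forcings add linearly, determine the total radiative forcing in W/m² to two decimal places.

ΔF = 2.71 W/m²

CO₂: 5.78 × ln(518/400) = 5.78 × ln(1.29500) = 5.78 × 0.25851 = 1.4942 W/m².
CH₄: 0.036 × (√3078 − √690) = 0.036 × (55.4797 − 26.2679) = 0.036 × 29.2118 = 1.0516 W/m².
N₂O: 0.120 × (√314 − √267) = 0.120 × (17.7200 − 16.3401) = 0.120 × 1.3799 = 0.1656 W/m².
Total ΔF = 1.4942 + 1.0516 + 0.1656 = 2.7114 W/m².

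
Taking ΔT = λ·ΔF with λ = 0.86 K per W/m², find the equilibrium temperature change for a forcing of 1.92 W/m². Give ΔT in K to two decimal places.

ΔT = 1.65 K

ΔT = λ ΔF = 0.86 × 1.92 = 1.6512 K.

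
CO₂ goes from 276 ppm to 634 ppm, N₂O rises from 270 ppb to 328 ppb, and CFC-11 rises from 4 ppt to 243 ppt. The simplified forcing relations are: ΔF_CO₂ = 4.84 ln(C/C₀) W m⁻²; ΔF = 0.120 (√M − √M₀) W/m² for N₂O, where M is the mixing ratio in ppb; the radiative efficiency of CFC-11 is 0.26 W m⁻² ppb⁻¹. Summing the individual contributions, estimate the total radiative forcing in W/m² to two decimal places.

CO₂: 4.84 × ln(634/276) = 4.84 × ln(2.29710) = 4.84 × 0.83165 = 4.0252 W/m².
N₂O: 0.120 × (√328 − √270) = 0.120 × (18.1108 − 16.4317) = 0.120 × 1.6791 = 0.2015 W/m².
CFC-11: Δ = 243 − 4 = 239 ppt = 0.239 ppb; ΔF = 0.26 × 0.239 = 0.0621 W/m².
Total ΔF = 4.0252 + 0.2015 + 0.0621 = 4.2888 W/m².

ΔF = 4.29 W/m²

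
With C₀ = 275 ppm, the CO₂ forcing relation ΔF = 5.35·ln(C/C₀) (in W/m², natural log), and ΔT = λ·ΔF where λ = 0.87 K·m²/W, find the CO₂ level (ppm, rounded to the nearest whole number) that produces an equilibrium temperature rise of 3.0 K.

C ≈ 524 ppm

Required forcing: ΔF = ΔT/λ = 3.0/0.87 = 3.4483 W/m².
Then ln(C/275) = ΔF/5.35 = 3.4483/5.35 = 0.64454.
So C = 275 × e^0.64454 = 275 × 1.90511 = 523.91 ppm.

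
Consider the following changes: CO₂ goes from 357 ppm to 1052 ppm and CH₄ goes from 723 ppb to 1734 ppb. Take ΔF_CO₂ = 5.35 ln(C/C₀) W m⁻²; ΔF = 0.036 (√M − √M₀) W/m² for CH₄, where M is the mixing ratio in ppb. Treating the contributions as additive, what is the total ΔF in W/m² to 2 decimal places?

ΔF = 6.31 W/m²

CO₂: 5.35 × ln(1052/357) = 5.35 × ln(2.94678) = 5.35 × 1.08071 = 5.7818 W/m².
CH₄: 0.036 × (√1734 − √723) = 0.036 × (41.6413 − 26.8887) = 0.036 × 14.7526 = 0.5311 W/m².
Total ΔF = 5.7818 + 0.5311 = 6.3129 W/m².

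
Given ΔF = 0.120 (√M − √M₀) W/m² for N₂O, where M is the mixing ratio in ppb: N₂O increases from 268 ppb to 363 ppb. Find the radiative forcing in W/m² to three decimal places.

ΔF = 0.322 W/m²

N₂O: 0.120 × (√363 − √268) = 0.120 × (19.0526 − 16.3707) = 0.120 × 2.6819 = 0.3218 W/m².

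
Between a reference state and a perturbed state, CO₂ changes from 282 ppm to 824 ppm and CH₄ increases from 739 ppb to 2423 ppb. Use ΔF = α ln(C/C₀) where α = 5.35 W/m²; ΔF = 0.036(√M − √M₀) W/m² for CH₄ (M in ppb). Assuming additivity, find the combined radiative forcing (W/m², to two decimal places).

ΔF = 6.53 W/m²

CO₂: 5.35 × ln(824/282) = 5.35 × ln(2.92199) = 5.35 × 1.07226 = 5.7366 W/m².
CH₄: 0.036 × (√2423 − √739) = 0.036 × (49.2240 − 27.1846) = 0.036 × 22.0394 = 0.7934 W/m².
Total ΔF = 5.7366 + 0.7934 = 6.5300 W/m².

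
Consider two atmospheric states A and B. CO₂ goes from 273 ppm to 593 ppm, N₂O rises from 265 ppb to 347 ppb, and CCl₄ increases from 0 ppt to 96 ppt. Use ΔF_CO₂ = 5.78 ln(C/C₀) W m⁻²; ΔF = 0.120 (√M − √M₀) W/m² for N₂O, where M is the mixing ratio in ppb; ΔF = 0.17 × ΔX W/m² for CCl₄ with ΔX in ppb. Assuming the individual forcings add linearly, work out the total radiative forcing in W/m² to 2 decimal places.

CO₂: 5.78 × ln(593/273) = 5.78 × ln(2.17216) = 5.78 × 0.77572 = 4.4837 W/m².
N₂O: 0.120 × (√347 − √265) = 0.120 × (18.6279 − 16.2788) = 0.120 × 2.3491 = 0.2819 W/m².
CCl₄: Δ = 96 − 0 = 96 ppt = 0.096 ppb; ΔF = 0.17 × 0.096 = 0.0163 W/m².
Total ΔF = 4.4837 + 0.2819 + 0.0163 = 4.7819 W/m².

ΔF = 4.78 W/m²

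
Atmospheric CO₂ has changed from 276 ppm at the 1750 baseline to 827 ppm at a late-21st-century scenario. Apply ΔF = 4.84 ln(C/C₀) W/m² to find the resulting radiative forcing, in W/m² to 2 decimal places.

ΔF = 5.31 W/m²

CO₂ absorption bands are partially saturated, so forcing scales with the logarithm of the concentration ratio.
CO₂: 4.84 × ln(827/276) = 4.84 × ln(2.99638) = 4.84 × 1.09740 = 5.3114 W/m².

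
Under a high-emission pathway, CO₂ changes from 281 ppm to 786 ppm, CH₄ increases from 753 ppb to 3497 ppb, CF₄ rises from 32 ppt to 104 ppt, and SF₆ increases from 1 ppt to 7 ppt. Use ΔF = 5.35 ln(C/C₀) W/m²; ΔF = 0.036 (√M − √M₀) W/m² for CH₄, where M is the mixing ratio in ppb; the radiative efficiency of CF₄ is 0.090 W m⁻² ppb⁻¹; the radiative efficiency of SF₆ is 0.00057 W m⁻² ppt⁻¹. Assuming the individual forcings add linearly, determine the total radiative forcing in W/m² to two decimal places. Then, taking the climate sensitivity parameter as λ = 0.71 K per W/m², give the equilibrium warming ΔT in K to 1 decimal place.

ΔF = 6.65 W/m²; ΔT = 4.7 K

CO₂: 5.35 × ln(786/281) = 5.35 × ln(2.79715) = 5.35 × 1.02860 = 5.5030 W/m².
CH₄: 0.036 × (√3497 − √753) = 0.036 × (59.1354 − 27.4408) = 0.036 × 31.6946 = 1.1410 W/m².
CF₄: Δ = 104 − 32 = 72 ppt = 0.072 ppb; ΔF = 0.090 × 0.072 = 0.0065 W/m².
SF₆: ΔF = 0.00057 × (7 − 1) = 0.00057 × 6 = 0.0034 W/m².
Total ΔF = 5.5030 + 1.1410 + 0.0065 + 0.0034 = 6.6539 W/m².
ΔT = λ ΔF = 0.71 × 6.65 = 4.7215 K.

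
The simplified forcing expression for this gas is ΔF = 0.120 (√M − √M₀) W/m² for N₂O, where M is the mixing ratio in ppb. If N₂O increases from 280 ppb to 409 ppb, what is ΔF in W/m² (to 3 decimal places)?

ΔF = 0.419 W/m²

N₂O: 0.120 × (√409 − √280) = 0.120 × (20.2237 − 16.7332) = 0.120 × 3.4905 = 0.4189 W/m².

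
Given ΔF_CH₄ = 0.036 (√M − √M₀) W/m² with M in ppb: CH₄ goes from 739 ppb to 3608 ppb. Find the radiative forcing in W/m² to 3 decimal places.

ΔF = 1.184 W/m²

CH₄: 0.036 × (√3608 − √739) = 0.036 × (60.0666 − 27.1846) = 0.036 × 32.8820 = 1.1838 W/m².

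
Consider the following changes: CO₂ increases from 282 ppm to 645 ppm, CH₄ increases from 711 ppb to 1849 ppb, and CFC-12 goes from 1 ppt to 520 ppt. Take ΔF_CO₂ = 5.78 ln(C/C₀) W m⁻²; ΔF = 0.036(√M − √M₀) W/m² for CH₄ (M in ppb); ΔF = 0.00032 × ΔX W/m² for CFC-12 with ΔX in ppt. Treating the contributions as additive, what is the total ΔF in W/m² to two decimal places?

CO₂: 5.78 × ln(645/282) = 5.78 × ln(2.28723) = 5.78 × 0.82734 = 4.7820 W/m².
CH₄: 0.036 × (√1849 − √711) = 0.036 × (43.0000 − 26.6646) = 0.036 × 16.3354 = 0.5881 W/m².
CFC-12: ΔF = 0.00032 × (520 − 1) = 0.00032 × 519 = 0.1661 W/m².
Total ΔF = 4.7820 + 0.5881 + 0.1661 = 5.5362 W/m².

ΔF = 5.54 W/m²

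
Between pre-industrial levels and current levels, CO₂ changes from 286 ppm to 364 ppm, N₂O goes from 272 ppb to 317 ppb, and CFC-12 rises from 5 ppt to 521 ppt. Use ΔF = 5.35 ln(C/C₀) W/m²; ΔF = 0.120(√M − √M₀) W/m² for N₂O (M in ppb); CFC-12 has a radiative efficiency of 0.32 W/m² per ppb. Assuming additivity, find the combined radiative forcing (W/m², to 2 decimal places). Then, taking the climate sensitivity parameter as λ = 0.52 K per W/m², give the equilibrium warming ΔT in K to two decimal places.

ΔF = 1.61 W/m²; ΔT = 0.84 K

CO₂: 5.35 × ln(364/286) = 5.35 × ln(1.27273) = 5.35 × 0.24116 = 1.2902 W/m².
N₂O: 0.120 × (√317 − √272) = 0.120 × (17.8045 − 16.4924) = 0.120 × 1.3121 = 0.1575 W/m².
CFC-12: Δ = 521 − 5 = 516 ppt = 0.516 ppb; ΔF = 0.32 × 0.516 = 0.1651 W/m².
Total ΔF = 1.2902 + 0.1575 + 0.1651 = 1.6128 W/m².
ΔT = λ ΔF = 0.52 × 1.61 = 0.8372 K.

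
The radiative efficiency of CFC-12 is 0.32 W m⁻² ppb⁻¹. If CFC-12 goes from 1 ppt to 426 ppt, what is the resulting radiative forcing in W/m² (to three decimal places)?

CFC-12: Δ = 426 − 1 = 425 ppt = 0.425 ppb; ΔF = 0.32 × 0.425 = 0.1360 W/m².

ΔF = 0.136 W/m²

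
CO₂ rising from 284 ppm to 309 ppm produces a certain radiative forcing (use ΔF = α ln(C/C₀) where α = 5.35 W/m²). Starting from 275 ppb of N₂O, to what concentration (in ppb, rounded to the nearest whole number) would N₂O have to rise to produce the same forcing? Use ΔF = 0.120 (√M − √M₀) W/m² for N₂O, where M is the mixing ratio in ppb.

CO₂ forcing: 5.35 × ln(309/284) = 5.35 × 0.084367 = 0.45136 W/m².
Set 0.120(√M − √275) = 0.45136: √M = 0.45136/0.120 + √275 = 3.7613 + 16.5831 = 20.3444.
M = (20.3444)² = 413.89 ppb.

M ≈ 414 ppb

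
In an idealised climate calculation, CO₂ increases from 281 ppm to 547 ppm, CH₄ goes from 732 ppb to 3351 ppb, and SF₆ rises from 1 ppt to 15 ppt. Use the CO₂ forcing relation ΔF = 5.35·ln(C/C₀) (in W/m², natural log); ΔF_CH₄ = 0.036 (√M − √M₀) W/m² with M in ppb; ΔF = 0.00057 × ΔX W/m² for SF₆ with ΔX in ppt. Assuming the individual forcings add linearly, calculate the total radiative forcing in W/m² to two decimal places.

ΔF = 4.68 W/m²

CO₂: 5.35 × ln(547/281) = 5.35 × ln(1.94662) = 5.35 × 0.66609 = 3.5636 W/m².
CH₄: 0.036 × (√3351 − √732) = 0.036 × (57.8878 − 27.0555) = 0.036 × 30.8323 = 1.1100 W/m².
SF₆: ΔF = 0.00057 × (15 − 1) = 0.00057 × 14 = 0.0080 W/m².
Total ΔF = 3.5636 + 1.1100 + 0.0080 = 4.6816 W/m².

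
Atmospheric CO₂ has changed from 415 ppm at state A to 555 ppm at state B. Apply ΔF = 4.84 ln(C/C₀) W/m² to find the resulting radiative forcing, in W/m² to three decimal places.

ΔF = 1.407 W/m²

CO₂ absorption bands are partially saturated, so forcing scales with the logarithm of the concentration ratio.
CO₂: 4.84 × ln(555/415) = 4.84 × ln(1.33735) = 4.84 × 0.29069 = 1.4069 W/m².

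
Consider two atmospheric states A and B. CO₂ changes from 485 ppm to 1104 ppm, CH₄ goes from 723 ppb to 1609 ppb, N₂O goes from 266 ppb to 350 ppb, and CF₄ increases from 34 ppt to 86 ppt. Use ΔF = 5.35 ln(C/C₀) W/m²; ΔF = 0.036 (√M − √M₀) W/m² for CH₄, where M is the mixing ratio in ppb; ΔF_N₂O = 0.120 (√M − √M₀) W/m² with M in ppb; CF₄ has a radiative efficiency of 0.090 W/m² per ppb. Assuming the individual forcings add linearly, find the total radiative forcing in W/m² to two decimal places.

ΔF = 5.17 W/m²

CO₂: 5.35 × ln(1104/485) = 5.35 × ln(2.27629) = 5.35 × 0.82255 = 4.4006 W/m².
CH₄: 0.036 × (√1609 − √723) = 0.036 × (40.1123 − 26.8887) = 0.036 × 13.2236 = 0.4760 W/m².
N₂O: 0.120 × (√350 − √266) = 0.120 × (18.7083 − 16.3095) = 0.120 × 2.3988 = 0.2879 W/m².
CF₄: Δ = 86 − 34 = 52 ppt = 0.052 ppb; ΔF = 0.090 × 0.052 = 0.0047 W/m².
Total ΔF = 4.4006 + 0.4760 + 0.2879 + 0.0047 = 5.1692 W/m².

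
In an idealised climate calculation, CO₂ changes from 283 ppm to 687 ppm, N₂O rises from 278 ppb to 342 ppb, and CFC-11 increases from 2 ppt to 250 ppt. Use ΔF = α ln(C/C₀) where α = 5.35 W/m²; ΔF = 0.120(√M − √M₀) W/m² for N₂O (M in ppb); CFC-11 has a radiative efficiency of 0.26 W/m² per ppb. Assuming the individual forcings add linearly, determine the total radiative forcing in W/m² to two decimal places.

CO₂: 5.35 × ln(687/283) = 5.35 × ln(2.42756) = 5.35 × 0.88689 = 4.7449 W/m².
N₂O: 0.120 × (√342 − √278) = 0.120 × (18.4932 − 16.6733) = 0.120 × 1.8199 = 0.2184 W/m².
CFC-11: Δ = 250 − 2 = 248 ppt = 0.248 ppb; ΔF = 0.26 × 0.248 = 0.0645 W/m².
Total ΔF = 4.7449 + 0.2184 + 0.0645 = 5.0278 W/m².

ΔF = 5.03 W/m²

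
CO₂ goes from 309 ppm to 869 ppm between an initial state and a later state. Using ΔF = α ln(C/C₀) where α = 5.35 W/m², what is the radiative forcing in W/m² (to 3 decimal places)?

ΔF = 5.532 W/m²

CO₂: 5.35 × ln(869/309) = 5.35 × ln(2.81230) = 5.35 × 1.03400 = 5.5319 W/m².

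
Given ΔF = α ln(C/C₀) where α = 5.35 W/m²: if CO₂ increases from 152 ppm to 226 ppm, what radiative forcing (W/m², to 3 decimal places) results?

CO₂ absorption bands are partially saturated, so forcing scales with the logarithm of the concentration ratio.
CO₂: 5.35 × ln(226/152) = 5.35 × ln(1.48684) = 5.35 × 0.39665 = 2.1221 W/m².

ΔF = 2.122 W/m²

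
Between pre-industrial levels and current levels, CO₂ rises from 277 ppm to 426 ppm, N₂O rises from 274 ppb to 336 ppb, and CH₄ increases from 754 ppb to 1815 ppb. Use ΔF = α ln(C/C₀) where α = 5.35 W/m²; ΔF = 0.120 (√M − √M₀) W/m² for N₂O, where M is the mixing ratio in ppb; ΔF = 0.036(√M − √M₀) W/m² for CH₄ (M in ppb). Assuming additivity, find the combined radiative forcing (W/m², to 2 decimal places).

CO₂: 5.35 × ln(426/277) = 5.35 × ln(1.53791) = 5.35 × 0.43042 = 2.3027 W/m².
N₂O: 0.120 × (√336 − √274) = 0.120 × (18.3303 − 16.5529) = 0.120 × 1.7774 = 0.2133 W/m².
CH₄: 0.036 × (√1815 − √754) = 0.036 × (42.6028 − 27.4591) = 0.036 × 15.1437 = 0.5452 W/m².
Total ΔF = 2.3027 + 0.2133 + 0.5452 = 3.0612 W/m².

ΔF = 3.06 W/m²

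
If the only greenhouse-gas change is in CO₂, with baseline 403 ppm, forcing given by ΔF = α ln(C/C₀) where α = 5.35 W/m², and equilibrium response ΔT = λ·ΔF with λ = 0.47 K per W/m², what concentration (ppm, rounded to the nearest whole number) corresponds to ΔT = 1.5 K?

Required forcing: ΔF = ΔT/λ = 1.5/0.47 = 3.1915 W/m².
Then ln(C/403) = ΔF/5.35 = 3.1915/5.35 = 0.59654.
So C = 403 × e^0.59654 = 403 × 1.81583 = 731.78 ppm.

C ≈ 732 ppm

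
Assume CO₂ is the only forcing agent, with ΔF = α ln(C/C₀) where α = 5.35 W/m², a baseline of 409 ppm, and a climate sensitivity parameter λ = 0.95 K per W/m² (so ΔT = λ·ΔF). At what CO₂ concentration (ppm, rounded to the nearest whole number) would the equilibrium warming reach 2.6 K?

C ≈ 682 ppm

Required forcing: ΔF = ΔT/λ = 2.6/0.95 = 2.7368 W/m².
Then ln(C/409) = ΔF/5.35 = 2.7368/5.35 = 0.51155.
So C = 409 × e^0.51155 = 409 × 1.66787 = 682.16 ppm.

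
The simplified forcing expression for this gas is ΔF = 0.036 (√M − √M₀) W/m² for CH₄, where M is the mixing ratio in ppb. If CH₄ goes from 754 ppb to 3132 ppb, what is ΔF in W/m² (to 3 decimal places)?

ΔF = 1.026 W/m²

CH₄: 0.036 × (√3132 − √754) = 0.036 × (55.9643 − 27.4591) = 0.036 × 28.5052 = 1.0262 W/m².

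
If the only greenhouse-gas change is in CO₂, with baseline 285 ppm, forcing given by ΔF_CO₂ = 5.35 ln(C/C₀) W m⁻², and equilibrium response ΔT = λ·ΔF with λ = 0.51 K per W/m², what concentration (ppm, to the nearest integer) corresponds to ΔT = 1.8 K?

C ≈ 551 ppm

Required forcing: ΔF = ΔT/λ = 1.8/0.51 = 3.5294 W/m².
Then ln(C/285) = ΔF/5.35 = 3.5294/5.35 = 0.65970.
So C = 285 × e^0.65970 = 285 × 1.93421 = 551.25 ppm.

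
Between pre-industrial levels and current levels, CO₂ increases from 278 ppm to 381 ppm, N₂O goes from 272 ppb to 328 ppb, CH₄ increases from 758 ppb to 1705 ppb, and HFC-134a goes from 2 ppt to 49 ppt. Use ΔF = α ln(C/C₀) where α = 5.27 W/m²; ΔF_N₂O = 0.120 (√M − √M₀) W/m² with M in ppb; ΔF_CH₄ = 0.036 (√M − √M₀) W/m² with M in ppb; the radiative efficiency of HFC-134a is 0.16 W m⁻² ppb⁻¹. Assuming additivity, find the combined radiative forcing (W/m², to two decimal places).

CO₂: 5.27 × ln(381/278) = 5.27 × ln(1.37050) = 5.27 × 0.31518 = 1.6610 W/m².
N₂O: 0.120 × (√328 − √272) = 0.120 × (18.1108 − 16.4924) = 0.120 × 1.6184 = 0.1942 W/m².
CH₄: 0.036 × (√1705 − √758) = 0.036 × (41.2916 − 27.5318) = 0.036 × 13.7598 = 0.4954 W/m².
HFC-134a: Δ = 49 − 2 = 47 ppt = 0.047 ppb; ΔF = 0.16 × 0.047 = 0.0075 W/m².
Total ΔF = 1.6610 + 0.1942 + 0.4954 + 0.0075 = 2.3581 W/m².

ΔF = 2.36 W/m²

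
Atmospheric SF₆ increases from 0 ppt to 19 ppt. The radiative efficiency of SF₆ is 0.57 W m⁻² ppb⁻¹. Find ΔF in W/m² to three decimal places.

ΔF = 0.011 W/m²

SF₆: Δ = 19 − 0 = 19 ppt = 0.019 ppb; ΔF = 0.57 × 0.019 = 0.0108 W/m².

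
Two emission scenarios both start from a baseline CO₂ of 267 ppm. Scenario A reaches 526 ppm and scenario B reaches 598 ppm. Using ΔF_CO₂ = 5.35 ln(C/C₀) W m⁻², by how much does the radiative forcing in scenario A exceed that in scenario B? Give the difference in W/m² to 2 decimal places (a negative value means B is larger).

ΔF_A = 5.35 ln(526/267) = 5.35 × 0.67805 = 3.6276 W/m².
ΔF_B = 5.35 ln(598/267) = 5.35 × 0.80634 = 4.3139 W/m².
Difference: 3.6276 − 4.3139 = -0.6863 W/m².

ΔF_A − ΔF_B = -0.69 W/m²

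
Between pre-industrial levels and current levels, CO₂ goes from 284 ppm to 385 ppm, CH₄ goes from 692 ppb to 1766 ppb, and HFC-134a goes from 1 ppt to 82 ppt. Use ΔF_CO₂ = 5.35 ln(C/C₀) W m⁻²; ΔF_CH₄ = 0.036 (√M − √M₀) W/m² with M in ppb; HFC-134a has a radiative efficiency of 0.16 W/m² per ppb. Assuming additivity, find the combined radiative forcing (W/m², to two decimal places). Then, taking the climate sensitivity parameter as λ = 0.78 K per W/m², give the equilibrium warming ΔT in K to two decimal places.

CO₂: 5.35 × ln(385/284) = 5.35 × ln(1.35563) = 5.35 × 0.30427 = 1.6278 W/m².
CH₄: 0.036 × (√1766 − √692) = 0.036 × (42.0238 − 26.3059) = 0.036 × 15.7179 = 0.5658 W/m².
HFC-134a: Δ = 82 − 1 = 81 ppt = 0.081 ppb; ΔF = 0.16 × 0.081 = 0.0130 W/m².
Total ΔF = 1.6278 + 0.5658 + 0.0130 = 2.2066 W/m².
ΔT = λ ΔF = 0.78 × 2.21 = 1.7238 K.

ΔF = 2.21 W/m²; ΔT = 1.72 K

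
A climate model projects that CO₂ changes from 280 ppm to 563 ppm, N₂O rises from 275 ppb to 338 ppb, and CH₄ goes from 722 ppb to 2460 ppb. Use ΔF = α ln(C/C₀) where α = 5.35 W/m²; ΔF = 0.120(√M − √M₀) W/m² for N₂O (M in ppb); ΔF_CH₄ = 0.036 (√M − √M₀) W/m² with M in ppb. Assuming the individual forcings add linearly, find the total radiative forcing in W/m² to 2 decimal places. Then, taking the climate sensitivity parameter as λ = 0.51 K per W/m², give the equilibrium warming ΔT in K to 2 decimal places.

CO₂: 5.35 × ln(563/280) = 5.35 × ln(2.01071) = 5.35 × 0.69849 = 3.7369 W/m².
N₂O: 0.120 × (√338 − √275) = 0.120 × (18.3848 − 16.5831) = 0.120 × 1.8017 = 0.2162 W/m².
CH₄: 0.036 × (√2460 − √722) = 0.036 × (49.5984 − 26.8701) = 0.036 × 22.7283 = 0.8182 W/m².
Total ΔF = 3.7369 + 0.2162 + 0.8182 = 4.7713 W/m².
ΔT = λ ΔF = 0.51 × 4.77 = 2.4327 K.

ΔF = 4.77 W/m²; ΔT = 2.43 K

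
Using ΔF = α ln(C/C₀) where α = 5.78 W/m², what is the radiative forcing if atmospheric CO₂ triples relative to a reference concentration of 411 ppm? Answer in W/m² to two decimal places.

ΔF = 6.35 W/m²

Because the forcing depends only on the ratio C/C₀, the initial concentration does not enter.
ΔF = 5.78 × ln(3) = 5.78 × 1.09861 = 6.3500 W/m².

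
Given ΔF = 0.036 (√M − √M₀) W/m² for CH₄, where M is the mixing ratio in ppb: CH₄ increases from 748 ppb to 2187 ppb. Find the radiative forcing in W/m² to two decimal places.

CH₄: 0.036 × (√2187 − √748) = 0.036 × (46.7654 − 27.3496) = 0.036 × 19.4158 = 0.6990 W/m².

ΔF = 0.70 W/m²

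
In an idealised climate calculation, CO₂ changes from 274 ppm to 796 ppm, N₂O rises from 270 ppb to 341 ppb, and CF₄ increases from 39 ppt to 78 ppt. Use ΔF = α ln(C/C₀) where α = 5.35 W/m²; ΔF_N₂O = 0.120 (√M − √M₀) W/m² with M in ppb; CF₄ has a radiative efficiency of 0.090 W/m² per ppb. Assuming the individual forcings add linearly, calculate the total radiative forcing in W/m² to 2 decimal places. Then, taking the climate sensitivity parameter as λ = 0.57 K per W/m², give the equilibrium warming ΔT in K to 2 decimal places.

CO₂: 5.35 × ln(796/274) = 5.35 × ln(2.90511) = 5.35 × 1.06647 = 5.7056 W/m².
N₂O: 0.120 × (√341 − √270) = 0.120 × (18.4662 − 16.4317) = 0.120 × 2.0345 = 0.2441 W/m².
CF₄: Δ = 78 − 39 = 39 ppt = 0.039 ppb; ΔF = 0.090 × 0.039 = 0.0035 W/m².
Total ΔF = 5.7056 + 0.2441 + 0.0035 = 5.9532 W/m².
ΔT = λ ΔF = 0.57 × 5.95 = 3.3915 K.

ΔF = 5.95 W/m²; ΔT = 3.39 K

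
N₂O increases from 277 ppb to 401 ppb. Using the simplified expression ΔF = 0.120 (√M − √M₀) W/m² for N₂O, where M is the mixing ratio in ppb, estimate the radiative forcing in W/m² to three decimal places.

ΔF = 0.406 W/m²

N₂O: 0.120 × (√401 − √277) = 0.120 × (20.0250 − 16.6433) = 0.120 × 3.3817 = 0.4058 W/m².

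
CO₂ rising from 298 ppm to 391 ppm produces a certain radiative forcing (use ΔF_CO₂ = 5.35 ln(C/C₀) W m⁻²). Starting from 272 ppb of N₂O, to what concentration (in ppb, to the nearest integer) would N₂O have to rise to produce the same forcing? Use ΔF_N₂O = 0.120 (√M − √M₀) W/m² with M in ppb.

M ≈ 818 ppb

CO₂ forcing: 5.35 × ln(391/298) = 5.35 × 0.271614 = 1.45313 W/m².
Set 0.120(√M − √272) = 1.45313: √M = 1.45313/0.120 + √272 = 12.1094 + 16.4924 = 28.6018.
M = (28.6018)² = 818.06 ppb.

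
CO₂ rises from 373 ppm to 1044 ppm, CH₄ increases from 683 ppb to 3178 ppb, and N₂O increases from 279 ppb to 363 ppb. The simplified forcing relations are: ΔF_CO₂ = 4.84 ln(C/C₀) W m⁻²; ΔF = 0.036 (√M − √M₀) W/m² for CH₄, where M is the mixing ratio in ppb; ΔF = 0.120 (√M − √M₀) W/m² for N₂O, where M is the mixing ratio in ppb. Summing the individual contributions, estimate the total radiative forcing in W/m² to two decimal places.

ΔF = 6.35 W/m²

CO₂: 4.84 × ln(1044/373) = 4.84 × ln(2.79893) = 4.84 × 1.02924 = 4.9815 W/m².
CH₄: 0.036 × (√3178 − √683) = 0.036 × (56.3738 − 26.1343) = 0.036 × 30.2395 = 1.0886 W/m².
N₂O: 0.120 × (√363 − √279) = 0.120 × (19.0526 − 16.7033) = 0.120 × 2.3493 = 0.2819 W/m².
Total ΔF = 4.9815 + 1.0886 + 0.2819 = 6.3520 W/m².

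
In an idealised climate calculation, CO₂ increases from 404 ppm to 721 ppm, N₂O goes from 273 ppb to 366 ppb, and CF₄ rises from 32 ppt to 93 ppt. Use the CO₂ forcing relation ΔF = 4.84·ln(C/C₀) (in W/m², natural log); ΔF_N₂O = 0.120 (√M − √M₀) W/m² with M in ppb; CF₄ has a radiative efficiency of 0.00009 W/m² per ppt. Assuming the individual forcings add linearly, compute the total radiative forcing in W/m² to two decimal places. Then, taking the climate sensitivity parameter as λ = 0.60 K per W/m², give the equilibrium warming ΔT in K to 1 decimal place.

ΔF = 3.12 W/m²; ΔT = 1.9 K

CO₂: 4.84 × ln(721/404) = 4.84 × ln(1.78465) = 4.84 × 0.57922 = 2.8034 W/m².
N₂O: 0.120 × (√366 − √273) = 0.120 × (19.1311 − 16.5227) = 0.120 × 2.6084 = 0.3130 W/m².
CF₄: ΔF = 0.00009 × (93 − 32) = 0.00009 × 61 = 0.0055 W/m².
Total ΔF = 2.8034 + 0.3130 + 0.0055 = 3.1219 W/m².
ΔT = λ ΔF = 0.60 × 3.12 = 1.8720 K.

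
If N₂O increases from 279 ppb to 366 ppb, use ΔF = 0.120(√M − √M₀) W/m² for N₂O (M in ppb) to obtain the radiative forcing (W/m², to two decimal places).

ΔF = 0.29 W/m²

N₂O: 0.120 × (√366 − √279) = 0.120 × (19.1311 − 16.7033) = 0.120 × 2.4278 = 0.2913 W/m².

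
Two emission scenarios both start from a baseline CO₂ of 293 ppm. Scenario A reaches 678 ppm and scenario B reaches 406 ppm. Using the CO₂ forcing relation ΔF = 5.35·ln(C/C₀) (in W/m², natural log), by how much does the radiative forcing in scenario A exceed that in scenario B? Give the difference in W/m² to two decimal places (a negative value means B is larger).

ΔF_A − ΔF_B = 2.74 W/m²

ΔF_A = 5.35 ln(678/293) = 5.35 × 0.83897 = 4.4885 W/m².
ΔF_B = 5.35 ln(406/293) = 5.35 × 0.32618 = 1.7451 W/m².
Difference: 4.4885 − 1.7451 = 2.7434 W/m².
(Equivalently, ΔF_A − ΔF_B = 5.35 ln(678/406) = 5.35 × 0.51279 = 2.7434 W/m².)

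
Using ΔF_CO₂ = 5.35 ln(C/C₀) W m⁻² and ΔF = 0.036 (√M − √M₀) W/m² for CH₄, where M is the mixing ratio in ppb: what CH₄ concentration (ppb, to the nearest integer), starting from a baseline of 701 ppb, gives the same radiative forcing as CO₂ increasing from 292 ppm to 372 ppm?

M ≈ 3901 ppb

CO₂ forcing: 5.35 × ln(372/292) = 5.35 × 0.242140 = 1.29545 W/m².
Set 0.036(√M − √701) = 1.29545: √M = 1.29545/0.036 + √701 = 35.9847 + 26.4764 = 62.4611.
M = (62.4611)² = 3901.39 ppb.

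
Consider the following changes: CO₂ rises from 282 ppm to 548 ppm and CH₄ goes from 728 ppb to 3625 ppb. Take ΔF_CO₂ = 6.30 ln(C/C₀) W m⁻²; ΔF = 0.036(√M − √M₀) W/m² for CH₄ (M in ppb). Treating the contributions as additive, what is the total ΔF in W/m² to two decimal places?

CO₂: 6.30 × ln(548/282) = 6.30 × ln(1.94326) = 6.30 × 0.66437 = 4.1855 W/m².
CH₄: 0.036 × (√3625 − √728) = 0.036 × (60.2080 − 26.9815) = 0.036 × 33.2265 = 1.1962 W/m².
Total ΔF = 4.1855 + 1.1962 = 5.3817 W/m².

ΔF = 5.38 W/m²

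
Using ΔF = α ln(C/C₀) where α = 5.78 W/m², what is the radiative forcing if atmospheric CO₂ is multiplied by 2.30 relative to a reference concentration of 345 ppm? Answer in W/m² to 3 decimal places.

ΔF = 4.814 W/m²

Because the forcing depends only on the ratio C/C₀, the initial concentration does not enter.
ΔF = 5.78 × ln(2.30) = 5.78 × 0.83291 = 4.8142 W/m².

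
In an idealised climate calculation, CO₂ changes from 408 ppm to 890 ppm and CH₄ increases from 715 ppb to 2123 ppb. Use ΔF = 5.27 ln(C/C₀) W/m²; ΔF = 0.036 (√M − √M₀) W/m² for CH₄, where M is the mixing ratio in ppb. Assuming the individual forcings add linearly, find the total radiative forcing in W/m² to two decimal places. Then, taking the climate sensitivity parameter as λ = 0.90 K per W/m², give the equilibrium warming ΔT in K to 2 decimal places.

CO₂: 5.27 × ln(890/408) = 5.27 × ln(2.18137) = 5.27 × 0.77995 = 4.1103 W/m².
CH₄: 0.036 × (√2123 − √715) = 0.036 × (46.0760 − 26.7395) = 0.036 × 19.3365 = 0.6961 W/m².
Total ΔF = 4.1103 + 0.6961 = 4.8064 W/m².
ΔT = λ ΔF = 0.90 × 4.81 = 4.3290 K.

ΔF = 4.81 W/m²; ΔT = 4.33 K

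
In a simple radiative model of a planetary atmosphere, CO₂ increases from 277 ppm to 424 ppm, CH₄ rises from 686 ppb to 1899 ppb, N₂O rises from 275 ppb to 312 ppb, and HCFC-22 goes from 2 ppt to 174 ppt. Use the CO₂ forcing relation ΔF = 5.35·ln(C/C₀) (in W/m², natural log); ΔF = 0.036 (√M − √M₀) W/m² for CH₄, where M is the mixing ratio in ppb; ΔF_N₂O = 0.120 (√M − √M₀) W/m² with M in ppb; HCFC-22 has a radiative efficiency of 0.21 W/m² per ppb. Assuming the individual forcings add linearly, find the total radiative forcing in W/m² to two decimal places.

ΔF = 3.07 W/m²

CO₂: 5.35 × ln(424/277) = 5.35 × ln(1.53069) = 5.35 × 0.42572 = 2.2776 W/m².
CH₄: 0.036 × (√1899 − √686) = 0.036 × (43.5775 − 26.1916) = 0.036 × 17.3859 = 0.6259 W/m².
N₂O: 0.120 × (√312 − √275) = 0.120 × (17.6635 − 16.5831) = 0.120 × 1.0804 = 0.1296 W/m².
HCFC-22: Δ = 174 − 2 = 172 ppt = 0.172 ppb; ΔF = 0.21 × 0.172 = 0.0361 W/m².
Total ΔF = 2.2776 + 0.6259 + 0.1296 + 0.0361 = 3.0692 W/m².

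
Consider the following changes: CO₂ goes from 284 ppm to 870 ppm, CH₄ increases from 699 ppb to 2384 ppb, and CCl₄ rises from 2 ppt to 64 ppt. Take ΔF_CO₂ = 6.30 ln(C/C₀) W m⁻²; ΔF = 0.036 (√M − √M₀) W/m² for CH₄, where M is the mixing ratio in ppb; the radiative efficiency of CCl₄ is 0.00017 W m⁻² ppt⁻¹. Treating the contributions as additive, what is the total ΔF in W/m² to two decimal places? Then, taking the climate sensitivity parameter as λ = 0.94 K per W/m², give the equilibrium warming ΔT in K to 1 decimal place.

CO₂: 6.30 × ln(870/284) = 6.30 × ln(3.06338) = 6.30 × 1.11952 = 7.0530 W/m².
CH₄: 0.036 × (√2384 − √699) = 0.036 × (48.8262 − 26.4386) = 0.036 × 22.3876 = 0.8060 W/m².
CCl₄: ΔF = 0.00017 × (64 − 2) = 0.00017 × 62 = 0.0105 W/m².
Total ΔF = 7.0530 + 0.8060 + 0.0105 = 7.8695 W/m².
ΔT = λ ΔF = 0.94 × 7.87 = 7.3978 K.

ΔF = 7.87 W/m²; ΔT = 7.4 K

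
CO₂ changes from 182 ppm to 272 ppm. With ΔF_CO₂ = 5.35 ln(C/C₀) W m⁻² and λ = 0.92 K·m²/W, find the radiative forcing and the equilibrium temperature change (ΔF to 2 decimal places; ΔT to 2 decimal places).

CO₂: 5.35 × ln(272/182) = 5.35 × ln(1.49451) = 5.35 × 0.40180 = 2.1496 W/m².
ΔT = λ ΔF = 0.92 × 2.15 = 1.9780 K.

ΔF = 2.15 W/m²; ΔT = 1.98 K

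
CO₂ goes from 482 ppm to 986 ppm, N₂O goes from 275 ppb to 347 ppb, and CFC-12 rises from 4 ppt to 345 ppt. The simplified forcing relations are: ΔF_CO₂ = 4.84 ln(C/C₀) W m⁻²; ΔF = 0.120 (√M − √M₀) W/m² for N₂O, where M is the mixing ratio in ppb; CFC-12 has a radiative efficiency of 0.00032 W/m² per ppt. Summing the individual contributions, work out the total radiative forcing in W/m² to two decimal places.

ΔF = 3.82 W/m²

CO₂: 4.84 × ln(986/482) = 4.84 × ln(2.04564) = 4.84 × 0.71571 = 3.4640 W/m².
N₂O: 0.120 × (√347 − √275) = 0.120 × (18.6279 − 16.5831) = 0.120 × 2.0448 = 0.2454 W/m².
CFC-12: ΔF = 0.00032 × (345 − 4) = 0.00032 × 341 = 0.1091 W/m².
Total ΔF = 3.4640 + 0.2454 + 0.1091 = 3.8185 W/m².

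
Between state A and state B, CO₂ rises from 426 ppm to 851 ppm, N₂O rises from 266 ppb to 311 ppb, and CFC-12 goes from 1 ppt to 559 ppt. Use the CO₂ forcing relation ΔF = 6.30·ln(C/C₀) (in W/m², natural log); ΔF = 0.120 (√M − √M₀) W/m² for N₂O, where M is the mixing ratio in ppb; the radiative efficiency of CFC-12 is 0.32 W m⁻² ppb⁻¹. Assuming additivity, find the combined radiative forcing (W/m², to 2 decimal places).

CO₂: 6.30 × ln(851/426) = 6.30 × ln(1.99765) = 6.30 × 0.69197 = 4.3594 W/m².
N₂O: 0.120 × (√311 − √266) = 0.120 × (17.6352 − 16.3095) = 0.120 × 1.3257 = 0.1591 W/m².
CFC-12: Δ = 559 − 1 = 558 ppt = 0.558 ppb; ΔF = 0.32 × 0.558 = 0.1786 W/m².
Total ΔF = 4.3594 + 0.1591 + 0.1786 = 4.6971 W/m².

ΔF = 4.70 W/m²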